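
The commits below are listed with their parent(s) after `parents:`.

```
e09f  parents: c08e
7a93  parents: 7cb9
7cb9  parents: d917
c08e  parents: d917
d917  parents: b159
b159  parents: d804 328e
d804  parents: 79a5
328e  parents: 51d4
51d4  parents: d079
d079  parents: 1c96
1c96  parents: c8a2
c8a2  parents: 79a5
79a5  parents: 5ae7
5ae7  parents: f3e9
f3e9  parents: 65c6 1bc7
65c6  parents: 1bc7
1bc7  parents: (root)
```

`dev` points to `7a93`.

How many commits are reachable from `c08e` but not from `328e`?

4

Reachable from c08e: {1bc7, 1c96, 328e, 51d4, 5ae7, 65c6, 79a5, b159, c08e, c8a2, d079, d804, d917, f3e9}.
Reachable from 328e: {1bc7, 1c96, 328e, 51d4, 5ae7, 65c6, 79a5, c8a2, d079, f3e9}.
In c08e's history but not 328e's: {b159, c08e, d804, d917} — 4 commits.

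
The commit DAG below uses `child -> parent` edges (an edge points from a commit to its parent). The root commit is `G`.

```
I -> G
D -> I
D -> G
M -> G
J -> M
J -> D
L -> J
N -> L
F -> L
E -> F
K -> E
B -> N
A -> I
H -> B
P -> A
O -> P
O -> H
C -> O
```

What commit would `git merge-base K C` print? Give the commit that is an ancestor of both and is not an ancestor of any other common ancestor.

L

Ancestors of K: {D, E, F, G, I, J, K, L, M}.
Ancestors of C: {A, B, C, D, G, H, I, J, L, M, N, O, P}.
Common ancestors: {D, G, I, J, L, M}.
Among these, L is not an ancestor of any other common ancestor — it is the merge base.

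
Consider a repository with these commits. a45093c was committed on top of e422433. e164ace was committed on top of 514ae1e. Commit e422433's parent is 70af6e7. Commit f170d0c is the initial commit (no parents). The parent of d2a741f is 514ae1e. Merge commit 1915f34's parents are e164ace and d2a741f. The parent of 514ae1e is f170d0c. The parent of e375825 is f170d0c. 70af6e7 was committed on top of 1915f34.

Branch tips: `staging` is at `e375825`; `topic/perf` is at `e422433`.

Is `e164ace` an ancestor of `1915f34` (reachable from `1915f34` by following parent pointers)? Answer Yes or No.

Yes

Ancestors of 1915f34 (commits reachable by following parents): {1915f34, 514ae1e, d2a741f, e164ace, f170d0c}.
e164ace is in that set, so it is an ancestor of 1915f34.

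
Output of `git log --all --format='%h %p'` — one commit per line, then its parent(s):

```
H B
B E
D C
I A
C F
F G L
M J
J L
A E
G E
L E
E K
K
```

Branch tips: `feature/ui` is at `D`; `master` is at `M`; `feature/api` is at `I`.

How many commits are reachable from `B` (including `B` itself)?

3

Walking parent pointers from B: reachable set = {B, E, K}.
That is 3 commits.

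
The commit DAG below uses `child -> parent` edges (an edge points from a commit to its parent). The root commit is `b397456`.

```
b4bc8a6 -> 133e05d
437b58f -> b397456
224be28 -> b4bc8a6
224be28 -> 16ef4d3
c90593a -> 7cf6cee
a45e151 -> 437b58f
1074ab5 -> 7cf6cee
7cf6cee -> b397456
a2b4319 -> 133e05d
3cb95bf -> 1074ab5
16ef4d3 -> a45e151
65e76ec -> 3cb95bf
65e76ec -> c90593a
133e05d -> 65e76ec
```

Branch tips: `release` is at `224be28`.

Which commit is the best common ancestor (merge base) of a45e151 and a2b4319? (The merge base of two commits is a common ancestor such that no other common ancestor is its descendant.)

b397456

Ancestors of a45e151: {437b58f, a45e151, b397456}.
Ancestors of a2b4319: {1074ab5, 133e05d, 3cb95bf, 65e76ec, 7cf6cee, a2b4319, b397456, c90593a}.
Common ancestors: {b397456}.
The only common ancestor is b397456, so it is the merge base.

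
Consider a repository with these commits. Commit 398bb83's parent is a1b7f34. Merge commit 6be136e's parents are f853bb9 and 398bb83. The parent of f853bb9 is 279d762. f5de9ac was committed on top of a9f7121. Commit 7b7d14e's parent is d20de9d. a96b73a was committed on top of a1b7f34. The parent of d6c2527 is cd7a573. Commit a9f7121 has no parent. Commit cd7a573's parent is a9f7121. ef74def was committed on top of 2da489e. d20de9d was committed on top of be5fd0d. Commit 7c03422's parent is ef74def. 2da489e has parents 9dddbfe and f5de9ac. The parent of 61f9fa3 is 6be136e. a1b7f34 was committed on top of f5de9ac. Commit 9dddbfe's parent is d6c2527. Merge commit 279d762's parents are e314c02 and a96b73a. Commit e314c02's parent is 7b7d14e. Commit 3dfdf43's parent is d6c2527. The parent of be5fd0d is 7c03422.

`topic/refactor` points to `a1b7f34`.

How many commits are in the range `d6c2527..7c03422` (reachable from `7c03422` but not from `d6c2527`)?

Reachable from 7c03422: {2da489e, 7c03422, 9dddbfe, a9f7121, cd7a573, d6c2527, ef74def, f5de9ac}.
Reachable from d6c2527: {a9f7121, cd7a573, d6c2527}.
In 7c03422's history but not d6c2527's: {2da489e, 7c03422, 9dddbfe, ef74def, f5de9ac} — 5 commits.

5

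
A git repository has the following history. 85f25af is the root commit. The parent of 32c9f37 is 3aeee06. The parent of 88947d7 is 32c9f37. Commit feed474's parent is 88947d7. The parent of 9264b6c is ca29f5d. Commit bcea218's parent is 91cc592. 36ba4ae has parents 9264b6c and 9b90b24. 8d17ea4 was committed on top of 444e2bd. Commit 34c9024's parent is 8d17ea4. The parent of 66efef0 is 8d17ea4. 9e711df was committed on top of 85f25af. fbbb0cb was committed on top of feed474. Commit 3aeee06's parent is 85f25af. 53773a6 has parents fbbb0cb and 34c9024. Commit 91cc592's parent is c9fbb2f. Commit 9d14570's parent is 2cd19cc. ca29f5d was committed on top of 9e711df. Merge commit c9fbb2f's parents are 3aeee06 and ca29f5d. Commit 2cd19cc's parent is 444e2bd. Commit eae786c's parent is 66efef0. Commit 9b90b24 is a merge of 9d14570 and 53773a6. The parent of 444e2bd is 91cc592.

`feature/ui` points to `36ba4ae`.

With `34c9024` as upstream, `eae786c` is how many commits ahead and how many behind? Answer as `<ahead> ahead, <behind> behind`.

2 ahead, 1 behind

Reachable from eae786c: {3aeee06, 444e2bd, 66efef0, 85f25af, 8d17ea4, 91cc592, 9e711df, c9fbb2f, ca29f5d, eae786c}.
Reachable from 34c9024: {34c9024, 3aeee06, 444e2bd, 85f25af, 8d17ea4, 91cc592, 9e711df, c9fbb2f, ca29f5d}.
Only in eae786c's history (ahead): {66efef0, eae786c} — 2.
Only in 34c9024's history (behind): {34c9024} — 1.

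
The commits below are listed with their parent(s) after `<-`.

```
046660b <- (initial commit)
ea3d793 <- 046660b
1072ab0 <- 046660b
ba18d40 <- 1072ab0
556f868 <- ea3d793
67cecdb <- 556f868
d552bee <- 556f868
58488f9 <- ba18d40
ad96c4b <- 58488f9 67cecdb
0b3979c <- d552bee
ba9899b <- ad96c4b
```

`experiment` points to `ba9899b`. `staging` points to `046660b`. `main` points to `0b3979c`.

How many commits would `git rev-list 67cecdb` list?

Walking parent pointers from 67cecdb: reachable set = {046660b, 556f868, 67cecdb, ea3d793}.
That is 4 commits.

4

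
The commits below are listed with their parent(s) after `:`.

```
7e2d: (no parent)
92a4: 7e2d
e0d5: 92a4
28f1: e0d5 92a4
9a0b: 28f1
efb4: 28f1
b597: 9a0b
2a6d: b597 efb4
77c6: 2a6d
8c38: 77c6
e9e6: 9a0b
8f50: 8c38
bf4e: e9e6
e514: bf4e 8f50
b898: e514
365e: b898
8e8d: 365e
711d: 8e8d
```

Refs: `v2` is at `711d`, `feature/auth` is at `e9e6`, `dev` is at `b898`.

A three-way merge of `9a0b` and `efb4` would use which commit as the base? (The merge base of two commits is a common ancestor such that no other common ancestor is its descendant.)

Ancestors of 9a0b: {28f1, 7e2d, 92a4, 9a0b, e0d5}.
Ancestors of efb4: {28f1, 7e2d, 92a4, e0d5, efb4}.
Common ancestors: {28f1, 7e2d, 92a4, e0d5}.
Among these, 28f1 is not an ancestor of any other common ancestor — it is the merge base.

28f1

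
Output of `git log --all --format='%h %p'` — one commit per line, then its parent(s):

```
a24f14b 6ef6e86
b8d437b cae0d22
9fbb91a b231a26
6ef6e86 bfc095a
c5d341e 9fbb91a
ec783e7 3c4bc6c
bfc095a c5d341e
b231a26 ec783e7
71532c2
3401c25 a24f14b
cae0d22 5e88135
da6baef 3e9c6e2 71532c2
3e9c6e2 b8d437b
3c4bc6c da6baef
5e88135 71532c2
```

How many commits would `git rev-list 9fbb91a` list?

Walking parent pointers from 9fbb91a: reachable set = {3c4bc6c, 3e9c6e2, 5e88135, 71532c2, 9fbb91a, b231a26, b8d437b, cae0d22, da6baef, ec783e7}.
That is 10 commits.

10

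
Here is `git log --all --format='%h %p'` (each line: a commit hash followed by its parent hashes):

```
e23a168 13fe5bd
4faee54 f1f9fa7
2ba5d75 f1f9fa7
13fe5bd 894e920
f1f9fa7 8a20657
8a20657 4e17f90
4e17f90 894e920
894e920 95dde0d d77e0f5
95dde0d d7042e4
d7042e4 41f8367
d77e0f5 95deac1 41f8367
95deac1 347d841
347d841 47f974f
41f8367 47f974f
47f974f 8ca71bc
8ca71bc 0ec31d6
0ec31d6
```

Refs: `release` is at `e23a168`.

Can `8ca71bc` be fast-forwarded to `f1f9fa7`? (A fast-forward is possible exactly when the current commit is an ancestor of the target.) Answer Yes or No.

A fast-forward from 8ca71bc to f1f9fa7 is possible iff 8ca71bc is an ancestor of f1f9fa7.
Ancestors of f1f9fa7: {0ec31d6, 347d841, 41f8367, 47f974f, 4e17f90, 894e920, 8a20657, 8ca71bc, 95dde0d, 95deac1, d7042e4, d77e0f5, f1f9fa7}.
8ca71bc is among them, so fast-forward is possible.

Yes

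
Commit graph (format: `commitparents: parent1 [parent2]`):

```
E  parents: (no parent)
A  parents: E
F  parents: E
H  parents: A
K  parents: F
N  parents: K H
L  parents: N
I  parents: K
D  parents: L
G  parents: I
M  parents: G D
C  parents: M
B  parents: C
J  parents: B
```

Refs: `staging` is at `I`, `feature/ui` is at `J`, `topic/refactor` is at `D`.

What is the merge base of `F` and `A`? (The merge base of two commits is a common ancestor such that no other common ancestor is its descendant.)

E

Ancestors of F: {E, F}.
Ancestors of A: {A, E}.
Common ancestors: {E}.
The only common ancestor is E, so it is the merge base.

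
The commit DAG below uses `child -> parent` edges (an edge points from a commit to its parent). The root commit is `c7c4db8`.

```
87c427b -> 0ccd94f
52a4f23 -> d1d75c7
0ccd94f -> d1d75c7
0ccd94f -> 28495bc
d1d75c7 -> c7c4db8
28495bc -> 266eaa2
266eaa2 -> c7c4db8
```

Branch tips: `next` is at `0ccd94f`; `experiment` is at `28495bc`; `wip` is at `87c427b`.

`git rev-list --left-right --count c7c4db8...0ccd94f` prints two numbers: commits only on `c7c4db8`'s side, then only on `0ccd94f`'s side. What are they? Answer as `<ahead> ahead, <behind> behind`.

Reachable from c7c4db8: {c7c4db8}.
Reachable from 0ccd94f: {0ccd94f, 266eaa2, 28495bc, c7c4db8, d1d75c7}.
Only in c7c4db8's history (ahead): {} — 0.
Only in 0ccd94f's history (behind): {0ccd94f, 266eaa2, 28495bc, d1d75c7} — 4.

0 ahead, 4 behind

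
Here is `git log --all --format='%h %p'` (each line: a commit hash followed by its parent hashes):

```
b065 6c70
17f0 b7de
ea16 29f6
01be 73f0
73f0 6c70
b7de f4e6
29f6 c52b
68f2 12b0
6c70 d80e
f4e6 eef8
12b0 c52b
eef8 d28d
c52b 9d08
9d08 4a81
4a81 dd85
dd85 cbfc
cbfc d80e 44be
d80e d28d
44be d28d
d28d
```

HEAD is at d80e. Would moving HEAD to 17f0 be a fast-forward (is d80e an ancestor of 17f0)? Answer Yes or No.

No

A fast-forward from d80e to 17f0 is possible iff d80e is an ancestor of 17f0.
Ancestors of 17f0: {17f0, b7de, d28d, eef8, f4e6}.
d80e is not among them, so fast-forward is not possible.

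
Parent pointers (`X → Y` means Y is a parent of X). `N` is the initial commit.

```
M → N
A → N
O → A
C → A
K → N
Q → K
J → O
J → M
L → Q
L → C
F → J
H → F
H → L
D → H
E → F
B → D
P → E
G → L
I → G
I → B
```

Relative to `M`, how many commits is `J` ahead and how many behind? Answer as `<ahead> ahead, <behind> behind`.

Reachable from J: {A, J, M, N, O}.
Reachable from M: {M, N}.
Only in J's history (ahead): {A, J, O} — 3.
Only in M's history (behind): {} — 0.

3 ahead, 0 behind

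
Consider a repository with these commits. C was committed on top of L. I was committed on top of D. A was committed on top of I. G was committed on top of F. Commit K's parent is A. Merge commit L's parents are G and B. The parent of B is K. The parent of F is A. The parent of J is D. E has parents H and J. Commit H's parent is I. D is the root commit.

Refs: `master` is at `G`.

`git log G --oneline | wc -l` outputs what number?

Walking parent pointers from G: reachable set = {A, D, F, G, I}.
That is 5 commits.

5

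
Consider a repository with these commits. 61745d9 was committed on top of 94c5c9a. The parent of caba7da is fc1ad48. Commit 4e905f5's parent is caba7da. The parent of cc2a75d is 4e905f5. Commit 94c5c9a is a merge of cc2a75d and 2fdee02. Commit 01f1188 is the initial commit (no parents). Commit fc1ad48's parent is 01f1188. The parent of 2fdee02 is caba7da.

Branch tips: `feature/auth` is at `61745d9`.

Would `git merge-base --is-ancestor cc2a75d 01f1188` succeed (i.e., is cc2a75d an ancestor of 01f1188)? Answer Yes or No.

Ancestors of 01f1188: {01f1188}.
cc2a75d is not in that set, so it is not an ancestor of 01f1188.

No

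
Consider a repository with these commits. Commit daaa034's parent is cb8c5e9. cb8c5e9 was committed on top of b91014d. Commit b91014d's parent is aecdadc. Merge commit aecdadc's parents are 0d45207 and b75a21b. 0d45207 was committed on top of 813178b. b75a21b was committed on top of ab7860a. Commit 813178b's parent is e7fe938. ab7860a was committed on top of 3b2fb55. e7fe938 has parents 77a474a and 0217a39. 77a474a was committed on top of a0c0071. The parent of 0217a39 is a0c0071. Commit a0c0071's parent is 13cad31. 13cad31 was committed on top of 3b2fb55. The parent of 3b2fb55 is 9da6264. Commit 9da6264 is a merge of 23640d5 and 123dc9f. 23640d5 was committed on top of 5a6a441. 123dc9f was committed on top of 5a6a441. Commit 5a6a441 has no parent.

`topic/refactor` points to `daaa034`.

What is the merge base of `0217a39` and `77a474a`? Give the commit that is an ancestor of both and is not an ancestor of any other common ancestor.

a0c0071

Ancestors of 0217a39: {0217a39, 123dc9f, 13cad31, 23640d5, 3b2fb55, 5a6a441, 9da6264, a0c0071}.
Ancestors of 77a474a: {123dc9f, 13cad31, 23640d5, 3b2fb55, 5a6a441, 77a474a, 9da6264, a0c0071}.
Common ancestors: {123dc9f, 13cad31, 23640d5, 3b2fb55, 5a6a441, 9da6264, a0c0071}.
Among these, a0c0071 is not an ancestor of any other common ancestor — it is the merge base.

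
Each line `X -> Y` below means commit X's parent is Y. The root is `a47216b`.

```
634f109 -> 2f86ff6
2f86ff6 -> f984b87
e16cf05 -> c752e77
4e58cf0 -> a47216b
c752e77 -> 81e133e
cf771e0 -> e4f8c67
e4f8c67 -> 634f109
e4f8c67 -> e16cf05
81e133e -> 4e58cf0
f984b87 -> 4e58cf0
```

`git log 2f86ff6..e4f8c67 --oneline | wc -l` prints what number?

5

Reachable from e4f8c67: {2f86ff6, 4e58cf0, 634f109, 81e133e, a47216b, c752e77, e16cf05, e4f8c67, f984b87}.
Reachable from 2f86ff6: {2f86ff6, 4e58cf0, a47216b, f984b87}.
In e4f8c67's history but not 2f86ff6's: {634f109, 81e133e, c752e77, e16cf05, e4f8c67} — 5 commits.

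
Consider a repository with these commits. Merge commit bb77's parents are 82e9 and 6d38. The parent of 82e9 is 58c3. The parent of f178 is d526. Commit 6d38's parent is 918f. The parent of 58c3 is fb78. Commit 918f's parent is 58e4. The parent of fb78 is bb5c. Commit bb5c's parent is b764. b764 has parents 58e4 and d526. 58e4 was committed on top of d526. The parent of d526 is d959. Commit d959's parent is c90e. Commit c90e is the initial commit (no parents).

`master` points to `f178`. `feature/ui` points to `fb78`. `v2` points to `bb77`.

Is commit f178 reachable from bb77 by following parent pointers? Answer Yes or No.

No

Ancestors of bb77: {58c3, 58e4, 6d38, 82e9, 918f, b764, bb5c, bb77, c90e, d526, d959, fb78}.
f178 is not in that set, so it is not an ancestor of bb77.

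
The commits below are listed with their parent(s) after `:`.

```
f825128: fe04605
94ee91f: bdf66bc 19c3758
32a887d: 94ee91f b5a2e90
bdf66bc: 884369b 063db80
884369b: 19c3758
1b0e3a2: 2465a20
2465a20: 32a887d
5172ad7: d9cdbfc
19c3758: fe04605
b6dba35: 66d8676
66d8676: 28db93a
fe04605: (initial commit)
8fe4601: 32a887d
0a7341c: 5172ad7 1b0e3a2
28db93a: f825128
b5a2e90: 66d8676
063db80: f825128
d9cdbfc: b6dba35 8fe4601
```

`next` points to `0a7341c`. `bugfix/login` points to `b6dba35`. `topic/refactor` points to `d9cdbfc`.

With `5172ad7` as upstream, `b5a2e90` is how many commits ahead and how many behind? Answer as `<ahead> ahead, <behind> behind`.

0 ahead, 10 behind

Reachable from b5a2e90: {28db93a, 66d8676, b5a2e90, f825128, fe04605}.
Reachable from 5172ad7: {063db80, 19c3758, 28db93a, 32a887d, 5172ad7, 66d8676, 884369b, 8fe4601, 94ee91f, b5a2e90, b6dba35, bdf66bc, d9cdbfc, f825128, fe04605}.
Only in b5a2e90's history (ahead): {} — 0.
Only in 5172ad7's history (behind): {063db80, 19c3758, 32a887d, 5172ad7, 884369b, 8fe4601, 94ee91f, b6dba35, bdf66bc, d9cdbfc} — 10.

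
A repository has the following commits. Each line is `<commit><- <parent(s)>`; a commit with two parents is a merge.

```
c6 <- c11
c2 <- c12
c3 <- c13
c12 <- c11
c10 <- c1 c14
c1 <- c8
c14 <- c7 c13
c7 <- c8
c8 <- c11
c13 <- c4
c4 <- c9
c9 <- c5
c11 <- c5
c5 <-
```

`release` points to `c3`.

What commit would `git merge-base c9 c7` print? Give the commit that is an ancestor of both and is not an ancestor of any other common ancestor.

Ancestors of c9: {c5, c9}.
Ancestors of c7: {c11, c5, c7, c8}.
Common ancestors: {c5}.
The only common ancestor is c5, so it is the merge base.

c5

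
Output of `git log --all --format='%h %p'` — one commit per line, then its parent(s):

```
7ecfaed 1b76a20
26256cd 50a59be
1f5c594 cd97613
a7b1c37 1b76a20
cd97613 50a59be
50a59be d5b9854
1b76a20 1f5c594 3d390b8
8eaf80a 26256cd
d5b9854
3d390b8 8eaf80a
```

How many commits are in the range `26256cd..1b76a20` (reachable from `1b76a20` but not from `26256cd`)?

Reachable from 1b76a20: {1b76a20, 1f5c594, 26256cd, 3d390b8, 50a59be, 8eaf80a, cd97613, d5b9854}.
Reachable from 26256cd: {26256cd, 50a59be, d5b9854}.
In 1b76a20's history but not 26256cd's: {1b76a20, 1f5c594, 3d390b8, 8eaf80a, cd97613} — 5 commits.

5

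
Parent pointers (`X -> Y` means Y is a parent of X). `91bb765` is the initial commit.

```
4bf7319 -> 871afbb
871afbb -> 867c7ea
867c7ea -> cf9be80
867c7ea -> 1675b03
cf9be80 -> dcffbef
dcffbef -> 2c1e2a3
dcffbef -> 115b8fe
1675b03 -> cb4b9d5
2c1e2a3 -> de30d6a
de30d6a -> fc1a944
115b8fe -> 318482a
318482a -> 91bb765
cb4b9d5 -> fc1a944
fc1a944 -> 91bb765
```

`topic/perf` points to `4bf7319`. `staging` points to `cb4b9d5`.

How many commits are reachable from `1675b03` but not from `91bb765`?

Reachable from 1675b03: {1675b03, 91bb765, cb4b9d5, fc1a944}.
Reachable from 91bb765: {91bb765}.
In 1675b03's history but not 91bb765's: {1675b03, cb4b9d5, fc1a944} — 3 commits.

3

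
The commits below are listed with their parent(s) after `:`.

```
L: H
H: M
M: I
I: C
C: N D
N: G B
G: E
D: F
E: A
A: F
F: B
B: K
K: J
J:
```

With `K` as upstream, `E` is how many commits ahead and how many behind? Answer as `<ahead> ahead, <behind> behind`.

4 ahead, 0 behind

Reachable from E: {A, B, E, F, J, K}.
Reachable from K: {J, K}.
Only in E's history (ahead): {A, B, E, F} — 4.
Only in K's history (behind): {} — 0.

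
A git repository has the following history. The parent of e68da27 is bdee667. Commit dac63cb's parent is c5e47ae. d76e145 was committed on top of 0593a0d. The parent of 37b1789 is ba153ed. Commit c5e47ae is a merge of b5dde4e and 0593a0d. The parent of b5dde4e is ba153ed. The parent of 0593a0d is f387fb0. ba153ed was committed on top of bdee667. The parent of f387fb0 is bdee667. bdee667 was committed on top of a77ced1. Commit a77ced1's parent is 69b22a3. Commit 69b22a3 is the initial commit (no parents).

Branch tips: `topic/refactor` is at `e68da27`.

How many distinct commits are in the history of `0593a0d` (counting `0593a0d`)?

5

Walking parent pointers from 0593a0d: reachable set = {0593a0d, 69b22a3, a77ced1, bdee667, f387fb0}.
That is 5 commits.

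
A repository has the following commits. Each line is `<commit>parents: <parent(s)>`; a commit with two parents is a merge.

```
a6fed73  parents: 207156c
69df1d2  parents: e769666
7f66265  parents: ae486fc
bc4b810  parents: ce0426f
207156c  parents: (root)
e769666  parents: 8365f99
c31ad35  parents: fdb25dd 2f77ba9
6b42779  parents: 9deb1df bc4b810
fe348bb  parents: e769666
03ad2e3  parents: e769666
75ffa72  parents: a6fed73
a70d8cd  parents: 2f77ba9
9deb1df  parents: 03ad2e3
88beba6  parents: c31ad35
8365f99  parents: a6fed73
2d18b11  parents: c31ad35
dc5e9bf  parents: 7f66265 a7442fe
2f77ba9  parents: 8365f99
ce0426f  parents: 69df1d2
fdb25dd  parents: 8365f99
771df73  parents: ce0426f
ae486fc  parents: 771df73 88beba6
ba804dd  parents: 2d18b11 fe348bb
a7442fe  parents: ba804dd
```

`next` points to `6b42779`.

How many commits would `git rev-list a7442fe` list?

Walking parent pointers from a7442fe: reachable set = {207156c, 2d18b11, 2f77ba9, 8365f99, a6fed73, a7442fe, ba804dd, c31ad35, e769666, fdb25dd, fe348bb}.
That is 11 commits.

11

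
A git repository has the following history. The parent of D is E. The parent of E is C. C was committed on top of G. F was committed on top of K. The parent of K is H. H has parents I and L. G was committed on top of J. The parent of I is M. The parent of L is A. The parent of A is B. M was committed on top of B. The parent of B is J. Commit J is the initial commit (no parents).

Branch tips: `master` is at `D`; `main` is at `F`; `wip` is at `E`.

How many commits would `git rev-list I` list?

Walking parent pointers from I: reachable set = {B, I, J, M}.
That is 4 commits.

4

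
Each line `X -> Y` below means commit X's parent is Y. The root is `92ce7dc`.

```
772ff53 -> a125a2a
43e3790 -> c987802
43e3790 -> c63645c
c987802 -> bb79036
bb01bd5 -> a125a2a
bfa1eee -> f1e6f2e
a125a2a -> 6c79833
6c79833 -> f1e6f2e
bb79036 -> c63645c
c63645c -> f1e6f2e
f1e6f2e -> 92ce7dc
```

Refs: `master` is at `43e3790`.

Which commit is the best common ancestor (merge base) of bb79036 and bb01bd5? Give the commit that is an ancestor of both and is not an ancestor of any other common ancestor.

f1e6f2e

Ancestors of bb79036: {92ce7dc, bb79036, c63645c, f1e6f2e}.
Ancestors of bb01bd5: {6c79833, 92ce7dc, a125a2a, bb01bd5, f1e6f2e}.
Common ancestors: {92ce7dc, f1e6f2e}.
Among these, f1e6f2e is not an ancestor of any other common ancestor — it is the merge base.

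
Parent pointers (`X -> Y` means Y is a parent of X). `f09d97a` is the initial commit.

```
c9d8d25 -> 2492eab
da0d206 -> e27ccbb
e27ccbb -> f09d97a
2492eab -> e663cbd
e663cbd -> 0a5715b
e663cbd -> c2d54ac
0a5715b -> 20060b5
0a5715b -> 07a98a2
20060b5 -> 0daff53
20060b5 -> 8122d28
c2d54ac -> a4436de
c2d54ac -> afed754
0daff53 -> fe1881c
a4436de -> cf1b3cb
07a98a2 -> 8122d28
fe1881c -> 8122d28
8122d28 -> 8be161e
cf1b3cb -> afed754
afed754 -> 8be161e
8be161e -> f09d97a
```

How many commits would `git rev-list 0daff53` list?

5

Walking parent pointers from 0daff53: reachable set = {0daff53, 8122d28, 8be161e, f09d97a, fe1881c}.
That is 5 commits.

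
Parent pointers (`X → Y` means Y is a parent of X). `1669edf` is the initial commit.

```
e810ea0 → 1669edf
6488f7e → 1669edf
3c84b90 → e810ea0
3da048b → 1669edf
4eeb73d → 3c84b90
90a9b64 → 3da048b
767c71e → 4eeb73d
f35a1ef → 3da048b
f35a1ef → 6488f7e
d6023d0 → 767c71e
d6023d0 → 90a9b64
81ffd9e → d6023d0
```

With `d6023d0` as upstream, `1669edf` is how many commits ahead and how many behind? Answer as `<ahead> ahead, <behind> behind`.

0 ahead, 7 behind

Reachable from 1669edf: {1669edf}.
Reachable from d6023d0: {1669edf, 3c84b90, 3da048b, 4eeb73d, 767c71e, 90a9b64, d6023d0, e810ea0}.
Only in 1669edf's history (ahead): {} — 0.
Only in d6023d0's history (behind): {3c84b90, 3da048b, 4eeb73d, 767c71e, 90a9b64, d6023d0, e810ea0} — 7.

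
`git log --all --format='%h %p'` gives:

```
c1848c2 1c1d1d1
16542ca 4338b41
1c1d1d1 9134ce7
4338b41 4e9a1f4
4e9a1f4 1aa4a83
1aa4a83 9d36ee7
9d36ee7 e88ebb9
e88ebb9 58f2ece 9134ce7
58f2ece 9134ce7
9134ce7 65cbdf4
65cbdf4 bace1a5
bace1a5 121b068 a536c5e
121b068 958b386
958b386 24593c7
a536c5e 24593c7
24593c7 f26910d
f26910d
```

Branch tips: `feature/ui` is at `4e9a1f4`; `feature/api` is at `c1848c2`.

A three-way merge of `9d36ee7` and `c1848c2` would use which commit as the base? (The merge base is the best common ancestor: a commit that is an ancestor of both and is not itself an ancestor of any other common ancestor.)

Ancestors of 9d36ee7: {121b068, 24593c7, 58f2ece, 65cbdf4, 9134ce7, 958b386, 9d36ee7, a536c5e, bace1a5, e88ebb9, f26910d}.
Ancestors of c1848c2: {121b068, 1c1d1d1, 24593c7, 65cbdf4, 9134ce7, 958b386, a536c5e, bace1a5, c1848c2, f26910d}.
Common ancestors: {121b068, 24593c7, 65cbdf4, 9134ce7, 958b386, a536c5e, bace1a5, f26910d}.
Among these, 9134ce7 is not an ancestor of any other common ancestor — it is the merge base.

9134ce7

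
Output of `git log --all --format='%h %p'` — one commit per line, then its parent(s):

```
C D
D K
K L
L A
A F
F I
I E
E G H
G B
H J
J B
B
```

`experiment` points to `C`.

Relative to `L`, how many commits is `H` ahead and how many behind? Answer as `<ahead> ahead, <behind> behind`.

0 ahead, 6 behind

Reachable from H: {B, H, J}.
Reachable from L: {A, B, E, F, G, H, I, J, L}.
Only in H's history (ahead): {} — 0.
Only in L's history (behind): {A, E, F, G, I, L} — 6.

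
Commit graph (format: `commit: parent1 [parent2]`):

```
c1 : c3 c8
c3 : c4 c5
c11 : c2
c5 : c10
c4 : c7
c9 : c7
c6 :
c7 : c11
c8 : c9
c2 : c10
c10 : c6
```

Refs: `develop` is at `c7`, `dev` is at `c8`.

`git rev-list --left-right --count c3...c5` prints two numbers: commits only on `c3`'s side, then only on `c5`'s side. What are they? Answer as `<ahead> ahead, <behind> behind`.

Reachable from c3: {c10, c11, c2, c3, c4, c5, c6, c7}.
Reachable from c5: {c10, c5, c6}.
Only in c3's history (ahead): {c11, c2, c3, c4, c7} — 5.
Only in c5's history (behind): {} — 0.

5 ahead, 0 behind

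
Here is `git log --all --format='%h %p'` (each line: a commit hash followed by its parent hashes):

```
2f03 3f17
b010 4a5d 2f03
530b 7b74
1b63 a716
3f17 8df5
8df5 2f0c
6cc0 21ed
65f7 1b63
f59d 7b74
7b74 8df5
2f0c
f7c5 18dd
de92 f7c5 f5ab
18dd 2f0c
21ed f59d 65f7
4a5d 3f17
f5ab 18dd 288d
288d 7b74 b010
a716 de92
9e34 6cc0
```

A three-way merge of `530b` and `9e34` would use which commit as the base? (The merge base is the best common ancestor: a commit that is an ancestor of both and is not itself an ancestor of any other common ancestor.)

7b74

Ancestors of 530b: {2f0c, 530b, 7b74, 8df5}.
Ancestors of 9e34: {18dd, 1b63, 21ed, 288d, 2f03, 2f0c, 3f17, 4a5d, 65f7, 6cc0, 7b74, 8df5, 9e34, a716, b010, de92, f59d, f5ab, f7c5}.
Common ancestors: {2f0c, 7b74, 8df5}.
Among these, 7b74 is not an ancestor of any other common ancestor — it is the merge base.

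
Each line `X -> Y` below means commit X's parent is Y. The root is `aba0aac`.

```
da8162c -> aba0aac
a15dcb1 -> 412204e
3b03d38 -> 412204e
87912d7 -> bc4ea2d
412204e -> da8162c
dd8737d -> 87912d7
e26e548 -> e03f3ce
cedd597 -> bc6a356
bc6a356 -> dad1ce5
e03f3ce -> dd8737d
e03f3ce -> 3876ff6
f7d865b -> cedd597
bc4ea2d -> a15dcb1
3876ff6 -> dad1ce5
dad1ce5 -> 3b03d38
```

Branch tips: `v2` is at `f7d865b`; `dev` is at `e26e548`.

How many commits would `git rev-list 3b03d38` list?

Walking parent pointers from 3b03d38: reachable set = {3b03d38, 412204e, aba0aac, da8162c}.
That is 4 commits.

4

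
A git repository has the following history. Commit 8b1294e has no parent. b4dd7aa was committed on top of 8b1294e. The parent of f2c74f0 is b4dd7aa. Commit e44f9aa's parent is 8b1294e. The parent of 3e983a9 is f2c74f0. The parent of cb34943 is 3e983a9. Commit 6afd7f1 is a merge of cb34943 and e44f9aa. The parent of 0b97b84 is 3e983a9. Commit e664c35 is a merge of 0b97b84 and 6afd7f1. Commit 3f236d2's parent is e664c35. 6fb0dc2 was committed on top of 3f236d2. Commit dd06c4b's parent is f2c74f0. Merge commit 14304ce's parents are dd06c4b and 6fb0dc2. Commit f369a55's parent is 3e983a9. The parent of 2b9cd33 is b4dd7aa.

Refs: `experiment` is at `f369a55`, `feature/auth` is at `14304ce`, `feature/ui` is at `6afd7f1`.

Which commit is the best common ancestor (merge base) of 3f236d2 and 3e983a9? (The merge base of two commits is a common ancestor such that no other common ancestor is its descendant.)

3e983a9

Ancestors of 3f236d2: {0b97b84, 3e983a9, 3f236d2, 6afd7f1, 8b1294e, b4dd7aa, cb34943, e44f9aa, e664c35, f2c74f0}.
Ancestors of 3e983a9: {3e983a9, 8b1294e, b4dd7aa, f2c74f0}.
Common ancestors: {3e983a9, 8b1294e, b4dd7aa, f2c74f0}.
Among these, 3e983a9 is not an ancestor of any other common ancestor — it is the merge base.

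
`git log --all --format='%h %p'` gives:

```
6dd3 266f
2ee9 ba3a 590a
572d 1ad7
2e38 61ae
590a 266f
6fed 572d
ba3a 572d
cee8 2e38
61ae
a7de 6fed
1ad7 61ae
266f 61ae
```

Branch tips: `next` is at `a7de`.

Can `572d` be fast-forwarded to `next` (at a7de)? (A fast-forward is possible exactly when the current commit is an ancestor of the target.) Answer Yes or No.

Yes

A fast-forward from 572d to a7de is possible iff 572d is an ancestor of a7de.
Ancestors of a7de: {1ad7, 572d, 61ae, 6fed, a7de}.
572d is among them, so fast-forward is possible.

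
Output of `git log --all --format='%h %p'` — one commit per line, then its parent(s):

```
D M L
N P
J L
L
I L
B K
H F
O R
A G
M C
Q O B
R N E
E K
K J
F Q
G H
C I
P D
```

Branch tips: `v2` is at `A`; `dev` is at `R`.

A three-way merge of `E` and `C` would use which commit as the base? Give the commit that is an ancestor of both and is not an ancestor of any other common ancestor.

Ancestors of E: {E, J, K, L}.
Ancestors of C: {C, I, L}.
Common ancestors: {L}.
The only common ancestor is L, so it is the merge base.

L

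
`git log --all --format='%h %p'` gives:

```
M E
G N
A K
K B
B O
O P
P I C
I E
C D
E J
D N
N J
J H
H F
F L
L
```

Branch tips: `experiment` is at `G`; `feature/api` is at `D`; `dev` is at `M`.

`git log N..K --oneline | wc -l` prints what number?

Reachable from K: {B, C, D, E, F, H, I, J, K, L, N, O, P}.
Reachable from N: {F, H, J, L, N}.
In K's history but not N's: {B, C, D, E, I, K, O, P} — 8 commits.

8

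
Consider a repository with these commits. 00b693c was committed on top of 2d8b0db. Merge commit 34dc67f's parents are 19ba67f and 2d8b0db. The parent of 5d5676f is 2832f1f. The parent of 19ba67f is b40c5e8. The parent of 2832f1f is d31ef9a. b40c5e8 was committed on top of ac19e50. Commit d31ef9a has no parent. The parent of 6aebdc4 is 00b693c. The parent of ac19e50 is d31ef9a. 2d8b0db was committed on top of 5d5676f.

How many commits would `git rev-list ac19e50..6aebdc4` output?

Reachable from 6aebdc4: {00b693c, 2832f1f, 2d8b0db, 5d5676f, 6aebdc4, d31ef9a}.
Reachable from ac19e50: {ac19e50, d31ef9a}.
In 6aebdc4's history but not ac19e50's: {00b693c, 2832f1f, 2d8b0db, 5d5676f, 6aebdc4} — 5 commits.

5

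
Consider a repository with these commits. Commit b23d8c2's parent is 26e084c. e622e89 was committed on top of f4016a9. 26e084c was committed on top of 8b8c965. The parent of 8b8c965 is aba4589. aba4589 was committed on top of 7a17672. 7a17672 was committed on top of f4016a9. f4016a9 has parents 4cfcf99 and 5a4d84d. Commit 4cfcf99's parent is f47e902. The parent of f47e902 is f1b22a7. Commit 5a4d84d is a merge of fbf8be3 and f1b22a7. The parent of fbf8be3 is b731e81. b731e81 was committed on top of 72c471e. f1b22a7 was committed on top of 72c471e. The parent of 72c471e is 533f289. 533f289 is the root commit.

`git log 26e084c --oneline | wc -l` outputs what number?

13

Walking parent pointers from 26e084c: reachable set = {26e084c, 4cfcf99, 533f289, 5a4d84d, 72c471e, 7a17672, 8b8c965, aba4589, b731e81, f1b22a7, f4016a9, f47e902, fbf8be3}.
That is 13 commits.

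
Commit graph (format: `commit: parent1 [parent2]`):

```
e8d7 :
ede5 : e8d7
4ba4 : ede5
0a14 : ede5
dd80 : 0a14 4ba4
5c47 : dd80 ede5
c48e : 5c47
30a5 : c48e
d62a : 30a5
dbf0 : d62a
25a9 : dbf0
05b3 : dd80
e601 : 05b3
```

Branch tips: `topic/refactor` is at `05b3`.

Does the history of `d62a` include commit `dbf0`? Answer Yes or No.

Ancestors of d62a: {0a14, 30a5, 4ba4, 5c47, c48e, d62a, dd80, e8d7, ede5}.
dbf0 is not in that set, so it is not an ancestor of d62a.

No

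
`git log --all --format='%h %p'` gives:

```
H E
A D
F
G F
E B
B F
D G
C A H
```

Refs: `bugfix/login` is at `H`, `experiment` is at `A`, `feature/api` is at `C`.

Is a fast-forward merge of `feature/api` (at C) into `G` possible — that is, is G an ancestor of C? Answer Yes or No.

A fast-forward from G to C is possible iff G is an ancestor of C.
Ancestors of C: {A, B, C, D, E, F, G, H}.
G is among them, so fast-forward is possible.

Yes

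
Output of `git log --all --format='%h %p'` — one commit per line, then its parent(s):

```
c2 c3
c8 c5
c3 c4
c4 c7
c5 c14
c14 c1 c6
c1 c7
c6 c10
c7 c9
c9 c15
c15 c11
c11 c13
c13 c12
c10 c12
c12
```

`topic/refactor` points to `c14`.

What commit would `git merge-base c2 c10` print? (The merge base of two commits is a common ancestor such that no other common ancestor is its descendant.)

c12

Ancestors of c2: {c11, c12, c13, c15, c2, c3, c4, c7, c9}.
Ancestors of c10: {c10, c12}.
Common ancestors: {c12}.
The only common ancestor is c12, so it is the merge base.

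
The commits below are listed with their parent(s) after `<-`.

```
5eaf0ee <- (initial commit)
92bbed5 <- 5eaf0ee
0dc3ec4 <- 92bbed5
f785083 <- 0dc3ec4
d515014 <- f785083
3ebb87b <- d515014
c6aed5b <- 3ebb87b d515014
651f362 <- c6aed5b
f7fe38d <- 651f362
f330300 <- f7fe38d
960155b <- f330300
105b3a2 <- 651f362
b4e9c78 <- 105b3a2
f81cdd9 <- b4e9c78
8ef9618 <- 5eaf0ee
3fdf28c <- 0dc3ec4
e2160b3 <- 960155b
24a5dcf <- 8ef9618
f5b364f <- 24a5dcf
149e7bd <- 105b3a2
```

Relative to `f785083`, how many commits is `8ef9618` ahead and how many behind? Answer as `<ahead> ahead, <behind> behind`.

Reachable from 8ef9618: {5eaf0ee, 8ef9618}.
Reachable from f785083: {0dc3ec4, 5eaf0ee, 92bbed5, f785083}.
Only in 8ef9618's history (ahead): {8ef9618} — 1.
Only in f785083's history (behind): {0dc3ec4, 92bbed5, f785083} — 3.

1 ahead, 3 behind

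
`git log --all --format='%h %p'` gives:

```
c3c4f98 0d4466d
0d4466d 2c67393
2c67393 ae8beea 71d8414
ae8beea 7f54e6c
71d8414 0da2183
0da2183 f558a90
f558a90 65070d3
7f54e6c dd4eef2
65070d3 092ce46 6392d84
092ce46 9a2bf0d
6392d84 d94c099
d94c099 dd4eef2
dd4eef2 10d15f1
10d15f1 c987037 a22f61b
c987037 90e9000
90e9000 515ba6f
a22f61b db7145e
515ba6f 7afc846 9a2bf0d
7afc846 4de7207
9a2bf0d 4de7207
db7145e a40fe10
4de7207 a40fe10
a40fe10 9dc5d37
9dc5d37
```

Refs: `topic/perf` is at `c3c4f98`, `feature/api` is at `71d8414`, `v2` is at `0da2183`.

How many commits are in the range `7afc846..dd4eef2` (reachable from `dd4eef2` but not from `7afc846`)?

8

Reachable from dd4eef2: {10d15f1, 4de7207, 515ba6f, 7afc846, 90e9000, 9a2bf0d, 9dc5d37, a22f61b, a40fe10, c987037, db7145e, dd4eef2}.
Reachable from 7afc846: {4de7207, 7afc846, 9dc5d37, a40fe10}.
In dd4eef2's history but not 7afc846's: {10d15f1, 515ba6f, 90e9000, 9a2bf0d, a22f61b, c987037, db7145e, dd4eef2} — 8 commits.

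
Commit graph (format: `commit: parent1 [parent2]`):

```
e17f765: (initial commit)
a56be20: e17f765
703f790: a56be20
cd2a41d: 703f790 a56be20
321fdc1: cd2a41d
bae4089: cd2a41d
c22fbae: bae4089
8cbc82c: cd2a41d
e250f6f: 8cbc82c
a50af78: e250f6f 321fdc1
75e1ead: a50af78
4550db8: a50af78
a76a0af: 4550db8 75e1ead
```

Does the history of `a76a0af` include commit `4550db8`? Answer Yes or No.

Yes

Ancestors of a76a0af (commits reachable by following parents): {321fdc1, 4550db8, 703f790, 75e1ead, 8cbc82c, a50af78, a56be20, a76a0af, cd2a41d, e17f765, e250f6f}.
4550db8 is in that set, so it is an ancestor of a76a0af.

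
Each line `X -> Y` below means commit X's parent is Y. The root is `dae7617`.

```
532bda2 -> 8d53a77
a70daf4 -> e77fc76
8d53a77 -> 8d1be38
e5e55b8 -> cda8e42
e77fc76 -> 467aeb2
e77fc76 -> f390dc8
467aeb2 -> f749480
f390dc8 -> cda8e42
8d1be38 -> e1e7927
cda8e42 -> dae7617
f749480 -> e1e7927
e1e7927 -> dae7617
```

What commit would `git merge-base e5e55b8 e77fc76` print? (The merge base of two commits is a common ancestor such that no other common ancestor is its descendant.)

cda8e42

Ancestors of e5e55b8: {cda8e42, dae7617, e5e55b8}.
Ancestors of e77fc76: {467aeb2, cda8e42, dae7617, e1e7927, e77fc76, f390dc8, f749480}.
Common ancestors: {cda8e42, dae7617}.
Among these, cda8e42 is not an ancestor of any other common ancestor — it is the merge base.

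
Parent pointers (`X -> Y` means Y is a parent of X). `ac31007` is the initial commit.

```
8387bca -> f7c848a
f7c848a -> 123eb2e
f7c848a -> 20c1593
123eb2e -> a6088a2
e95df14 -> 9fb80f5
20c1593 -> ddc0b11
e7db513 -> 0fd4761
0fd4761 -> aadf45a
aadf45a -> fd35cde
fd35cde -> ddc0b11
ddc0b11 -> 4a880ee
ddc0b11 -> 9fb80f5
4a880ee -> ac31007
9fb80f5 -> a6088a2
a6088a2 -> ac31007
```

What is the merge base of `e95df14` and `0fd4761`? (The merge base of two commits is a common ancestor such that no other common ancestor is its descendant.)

Ancestors of e95df14: {9fb80f5, a6088a2, ac31007, e95df14}.
Ancestors of 0fd4761: {0fd4761, 4a880ee, 9fb80f5, a6088a2, aadf45a, ac31007, ddc0b11, fd35cde}.
Common ancestors: {9fb80f5, a6088a2, ac31007}.
Among these, 9fb80f5 is not an ancestor of any other common ancestor — it is the merge base.

9fb80f5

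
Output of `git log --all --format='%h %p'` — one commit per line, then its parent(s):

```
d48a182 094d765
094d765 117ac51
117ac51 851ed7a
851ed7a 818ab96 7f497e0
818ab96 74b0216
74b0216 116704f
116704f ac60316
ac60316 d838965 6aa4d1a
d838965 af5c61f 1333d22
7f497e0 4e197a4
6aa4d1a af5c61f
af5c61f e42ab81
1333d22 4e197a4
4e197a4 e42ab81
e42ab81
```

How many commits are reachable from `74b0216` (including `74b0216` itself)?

9

Walking parent pointers from 74b0216: reachable set = {116704f, 1333d22, 4e197a4, 6aa4d1a, 74b0216, ac60316, af5c61f, d838965, e42ab81}.
That is 9 commits.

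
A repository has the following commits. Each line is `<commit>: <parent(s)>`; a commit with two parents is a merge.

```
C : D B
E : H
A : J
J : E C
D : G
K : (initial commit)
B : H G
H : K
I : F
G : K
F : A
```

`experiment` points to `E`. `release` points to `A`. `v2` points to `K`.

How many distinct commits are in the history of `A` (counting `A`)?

Walking parent pointers from A: reachable set = {A, B, C, D, E, G, H, J, K}.
That is 9 commits.

9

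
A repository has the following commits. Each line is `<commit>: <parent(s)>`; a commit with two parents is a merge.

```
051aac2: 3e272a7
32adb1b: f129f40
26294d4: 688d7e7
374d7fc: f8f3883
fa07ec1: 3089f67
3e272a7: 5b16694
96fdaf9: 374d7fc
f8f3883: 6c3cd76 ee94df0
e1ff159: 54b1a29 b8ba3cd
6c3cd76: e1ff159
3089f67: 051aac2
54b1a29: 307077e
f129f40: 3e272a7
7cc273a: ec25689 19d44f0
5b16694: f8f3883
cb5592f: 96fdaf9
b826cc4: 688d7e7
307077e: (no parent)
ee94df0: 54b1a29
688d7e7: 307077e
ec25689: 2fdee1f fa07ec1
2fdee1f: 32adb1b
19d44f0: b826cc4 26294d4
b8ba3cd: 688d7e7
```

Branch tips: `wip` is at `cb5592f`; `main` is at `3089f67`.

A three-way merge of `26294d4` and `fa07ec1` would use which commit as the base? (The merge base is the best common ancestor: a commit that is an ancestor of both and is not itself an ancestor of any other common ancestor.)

Ancestors of 26294d4: {26294d4, 307077e, 688d7e7}.
Ancestors of fa07ec1: {051aac2, 307077e, 3089f67, 3e272a7, 54b1a29, 5b16694, 688d7e7, 6c3cd76, b8ba3cd, e1ff159, ee94df0, f8f3883, fa07ec1}.
Common ancestors: {307077e, 688d7e7}.
Among these, 688d7e7 is not an ancestor of any other common ancestor — it is the merge base.

688d7e7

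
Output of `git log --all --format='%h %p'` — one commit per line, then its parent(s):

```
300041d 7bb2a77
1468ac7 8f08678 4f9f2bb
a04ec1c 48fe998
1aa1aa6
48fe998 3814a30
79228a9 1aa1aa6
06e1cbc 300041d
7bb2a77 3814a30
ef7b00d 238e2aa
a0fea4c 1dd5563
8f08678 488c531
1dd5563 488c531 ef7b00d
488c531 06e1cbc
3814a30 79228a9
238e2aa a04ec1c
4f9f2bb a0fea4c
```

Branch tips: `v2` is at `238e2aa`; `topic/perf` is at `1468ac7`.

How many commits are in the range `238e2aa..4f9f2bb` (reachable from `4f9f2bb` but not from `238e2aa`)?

8

Reachable from 4f9f2bb: {06e1cbc, 1aa1aa6, 1dd5563, 238e2aa, 300041d, 3814a30, 488c531, 48fe998, 4f9f2bb, 79228a9, 7bb2a77, a04ec1c, a0fea4c, ef7b00d}.
Reachable from 238e2aa: {1aa1aa6, 238e2aa, 3814a30, 48fe998, 79228a9, a04ec1c}.
In 4f9f2bb's history but not 238e2aa's: {06e1cbc, 1dd5563, 300041d, 488c531, 4f9f2bb, 7bb2a77, a0fea4c, ef7b00d} — 8 commits.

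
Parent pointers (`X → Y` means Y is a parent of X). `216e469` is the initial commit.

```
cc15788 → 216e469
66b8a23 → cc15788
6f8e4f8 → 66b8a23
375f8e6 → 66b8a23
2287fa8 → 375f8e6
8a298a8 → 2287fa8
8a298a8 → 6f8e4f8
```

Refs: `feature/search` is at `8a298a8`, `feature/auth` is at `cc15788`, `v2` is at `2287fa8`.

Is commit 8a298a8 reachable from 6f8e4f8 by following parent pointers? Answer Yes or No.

No

Ancestors of 6f8e4f8: {216e469, 66b8a23, 6f8e4f8, cc15788}.
8a298a8 is not in that set, so it is not an ancestor of 6f8e4f8.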